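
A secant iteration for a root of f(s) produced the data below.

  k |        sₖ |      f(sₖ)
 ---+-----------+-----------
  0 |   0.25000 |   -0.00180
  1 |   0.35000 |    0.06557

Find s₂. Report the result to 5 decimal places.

s₂ = 0.35000 − 0.06557·(0.35000 − 0.25000) / (0.06557 − (-0.00180))
   = 0.35000 − (0.0065570)/(0.0673700) = 0.2526718

0.25267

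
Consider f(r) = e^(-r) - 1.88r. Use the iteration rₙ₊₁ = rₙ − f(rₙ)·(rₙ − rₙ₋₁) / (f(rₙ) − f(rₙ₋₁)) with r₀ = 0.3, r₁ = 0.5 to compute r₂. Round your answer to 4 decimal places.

f(0.3) = 0.176818, f(0.5) = -0.333469
r₂ = 0.500000 − (-0.333469)·(0.500000 − 0.300000) / (-0.333469 − 0.176818) = 0.500000 − (-0.066694)/(-0.510288) = 0.369301

0.3693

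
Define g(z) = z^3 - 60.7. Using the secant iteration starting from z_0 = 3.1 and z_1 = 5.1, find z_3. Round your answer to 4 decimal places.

3.8718

g(3.1) = -30.909000, g(5.1) = 71.951000
z_2 = 5.100000 − 71.951000·(5.100000 − 3.100000) / (71.951000 − (-30.909000)) = 5.100000 − (143.902000)/(102.860000) = 3.700992
g(3.700992) = -10.006262
z_3 = 3.700992 − (-10.006262)·(3.700992 − 5.100000) / (-10.006262 − 71.951000) = 3.700992 − (13.998845)/(-81.957262) = 3.871798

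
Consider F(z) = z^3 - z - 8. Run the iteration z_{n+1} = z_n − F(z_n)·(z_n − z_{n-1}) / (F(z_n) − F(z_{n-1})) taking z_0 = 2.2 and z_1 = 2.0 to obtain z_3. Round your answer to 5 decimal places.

2.16657

F(2.2) = 0.4480000, F(2.0) = -2.0000000
z_2 = 2.0000000 − (-2.0000000)·(2.0000000 − 2.2000000) / (-2.0000000 − 0.4480000) = 2.0000000 − (0.4000000)/(-2.4480000) = 2.1633987
F(2.1633987) = -0.0380570
z_3 = 2.1633987 − (-0.0380570)·(2.1633987 − 2.0000000) / (-0.0380570 − (-2.0000000)) = 2.1633987 − (-0.0062185)/(1.9619430) = 2.1665682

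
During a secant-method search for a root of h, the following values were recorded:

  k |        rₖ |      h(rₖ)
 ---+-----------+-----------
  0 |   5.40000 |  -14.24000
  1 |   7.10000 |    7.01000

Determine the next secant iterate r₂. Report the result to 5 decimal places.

6.53920

r₂ = 7.10000 − 7.01000·(7.10000 − 5.40000) / (7.01000 − (-14.24000))
   = 7.10000 − (11.9170000)/(21.2500000) = 6.5392000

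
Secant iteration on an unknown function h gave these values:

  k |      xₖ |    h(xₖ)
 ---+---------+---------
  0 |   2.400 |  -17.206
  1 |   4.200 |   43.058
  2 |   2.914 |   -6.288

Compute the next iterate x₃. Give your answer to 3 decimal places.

3.078

x₃ = 2.914 − (-6.288)·(2.914 − 4.200) / (-6.288 − 43.058)
   = 2.914 − (8.08637)/(-49.34600) = 3.07787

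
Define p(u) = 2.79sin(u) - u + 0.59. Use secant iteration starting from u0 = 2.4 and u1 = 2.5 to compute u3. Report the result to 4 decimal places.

2.4242

p(2.4) = 0.074542, p(2.5) = -0.240263
u2 = 2.500000 − (-0.240263)·(2.500000 − 2.400000) / (-0.240263 − 0.074542) = 2.500000 − (-0.024026)/(-0.314805) = 2.423679
p(2.423679) = 0.001624
u3 = 2.423679 − 0.001624·(2.423679 − 2.500000) / (0.001624 − (-0.240263)) = 2.423679 − (-0.000124)/(0.241887) = 2.424191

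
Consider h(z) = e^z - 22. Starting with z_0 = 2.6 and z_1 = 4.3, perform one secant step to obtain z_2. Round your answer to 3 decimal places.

2.841

h(2.6) = -8.53626, h(4.3) = 51.69979
z_2 = 4.30000 − 51.69979·(4.30000 − 2.60000) / (51.69979 − (-8.53626)) = 4.30000 − (87.88965)/(60.23606) = 2.84091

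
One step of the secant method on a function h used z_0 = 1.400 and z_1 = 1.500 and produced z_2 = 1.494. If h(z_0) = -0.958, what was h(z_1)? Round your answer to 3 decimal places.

The secant line through (1.400, -0.958) and (1.500, h(z_1)) crosses zero at z_2 = 1.494.
So (1.400, -0.958), (1.500, h(z_1)), (1.494, 0) are collinear:
h(z_1) = -0.958 · (1.500 − 1.494) / (1.400 − 1.494) = -0.958 · (0.00600)/(-0.09400) = 0.06115

0.061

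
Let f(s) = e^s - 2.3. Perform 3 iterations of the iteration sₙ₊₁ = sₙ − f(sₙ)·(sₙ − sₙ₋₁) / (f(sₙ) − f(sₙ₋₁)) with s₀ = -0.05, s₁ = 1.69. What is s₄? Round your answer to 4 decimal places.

0.8596

f(-0.05) = -1.348771, f(1.69) = 3.119481
s₂ = 1.690000 − 3.119481·(1.690000 − (-0.050000)) / (3.119481 − (-1.348771)) = 1.690000 − (5.427896)/(4.468251) = 0.475230
f(0.475230) = -0.691615
s₃ = 0.475230 − (-0.691615)·(0.475230 − 1.690000) / (-0.691615 − 3.119481) = 0.475230 − (0.840154)/(-3.811096) = 0.695680
f(0.695680) = -0.294929
s₄ = 0.695680 − (-0.294929)·(0.695680 − 0.475230) / (-0.294929 − (-0.691615)) = 0.695680 − (-0.065017)/(0.396687) = 0.859579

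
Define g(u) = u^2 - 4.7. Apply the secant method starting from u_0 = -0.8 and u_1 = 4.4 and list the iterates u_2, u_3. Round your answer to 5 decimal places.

g(-0.8) = -4.0600000, g(4.4) = 14.6600000
u_2 = 4.4000000 − 14.6600000·(4.4000000 − (-0.8000000)) / (14.6600000 − (-4.0600000)) = 4.4000000 − (76.2320000)/(18.7200000) = 0.3277778
g(0.3277778) = -4.5925617
u_3 = 0.3277778 − (-4.5925617)·(0.3277778 − 4.4000000) / (-4.5925617 − 14.6600000) = 0.3277778 − (18.7019319)/(-19.2525617) = 1.2991774

0.32778, 1.29918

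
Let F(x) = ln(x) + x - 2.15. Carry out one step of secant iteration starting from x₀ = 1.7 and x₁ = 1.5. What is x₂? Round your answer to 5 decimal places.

F(1.7) = 0.0806283, F(1.5) = -0.2445349
x₂ = 1.5000000 − (-0.2445349)·(1.5000000 − 1.7000000) / (-0.2445349 − 0.0806283) = 1.5000000 − (0.0489070)/(-0.3251631) = 1.6504075

1.65041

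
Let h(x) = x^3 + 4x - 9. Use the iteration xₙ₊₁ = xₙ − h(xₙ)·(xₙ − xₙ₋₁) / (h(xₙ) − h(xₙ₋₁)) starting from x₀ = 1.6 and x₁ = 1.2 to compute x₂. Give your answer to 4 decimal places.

h(1.6) = 1.496000, h(1.2) = -2.472000
x₂ = 1.200000 − (-2.472000)·(1.200000 − 1.600000) / (-2.472000 − 1.496000) = 1.200000 − (0.988800)/(-3.968000) = 1.449194

1.4492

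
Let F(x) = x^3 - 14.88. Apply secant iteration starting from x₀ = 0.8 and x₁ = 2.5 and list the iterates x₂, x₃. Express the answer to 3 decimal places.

2.416, 2.459

F(0.8) = -14.36800, F(2.5) = 0.74500
x₂ = 2.50000 − 0.74500·(2.50000 − 0.80000) / (0.74500 − (-14.36800)) = 2.50000 − (1.26650)/(15.11300) = 2.41620
F(2.41620) = -0.77421
x₃ = 2.41620 − (-0.77421)·(2.41620 − 2.50000) / (-0.77421 − 0.74500) = 2.41620 − (0.06488)/(-1.51921) = 2.45890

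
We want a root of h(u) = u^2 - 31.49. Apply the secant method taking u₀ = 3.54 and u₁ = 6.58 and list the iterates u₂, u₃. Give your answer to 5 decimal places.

5.41336, 5.59559

h(3.54) = -18.9584000, h(6.58) = 11.8064000
u₂ = 6.5800000 − 11.8064000·(6.5800000 − 3.5400000) / (11.8064000 − (-18.9584000)) = 6.5800000 − (35.8914560)/(30.7648000) = 5.4133597
h(5.4133597) = -2.1855369
u₃ = 5.4133597 − (-2.1855369)·(5.4133597 − 6.5800000) / (-2.1855369 − 11.8064000) = 5.4133597 − (2.5497355)/(-13.9919369) = 5.5955886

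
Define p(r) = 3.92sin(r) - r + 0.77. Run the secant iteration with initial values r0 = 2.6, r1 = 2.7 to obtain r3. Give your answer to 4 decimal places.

p(2.6) = 0.190765, p(2.7) = -0.254671
r2 = 2.700000 − (-0.254671)·(2.700000 − 2.600000) / (-0.254671 − 0.190765) = 2.700000 − (-0.025467)/(-0.445436) = 2.642827
p(2.642827) = 0.002275
r3 = 2.642827 − 0.002275·(2.642827 − 2.700000) / (0.002275 − (-0.254671)) = 2.642827 − (-0.000130)/(0.256946) = 2.643333

2.6433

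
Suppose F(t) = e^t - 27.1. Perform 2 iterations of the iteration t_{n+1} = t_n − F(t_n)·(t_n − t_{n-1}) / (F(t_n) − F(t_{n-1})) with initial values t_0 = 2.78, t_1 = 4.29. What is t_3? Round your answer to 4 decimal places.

F(2.78) = -10.980979, F(4.29) = 45.866468
t_2 = 4.290000 − 45.866468·(4.290000 − 2.780000) / (45.866468 − (-10.980979)) = 4.290000 − (69.258367)/(56.847448) = 3.071680
F(3.071680) = -5.521871
t_3 = 3.071680 − (-5.521871)·(3.071680 − 4.290000) / (-5.521871 − 45.866468) = 3.071680 − (6.727404)/(-51.388339) = 3.202593

3.2026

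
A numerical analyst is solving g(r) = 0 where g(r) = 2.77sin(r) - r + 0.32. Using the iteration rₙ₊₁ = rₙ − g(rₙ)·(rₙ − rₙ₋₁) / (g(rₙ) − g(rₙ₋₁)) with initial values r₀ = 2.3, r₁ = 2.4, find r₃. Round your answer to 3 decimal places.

g(2.3) = 0.08560, g(2.4) = -0.20897
r₂ = 2.40000 − (-0.20897)·(2.40000 − 2.30000) / (-0.20897 − 0.08560) = 2.40000 − (-0.02090)/(-0.29457) = 2.32906
g(2.32906) = 0.00204
r₃ = 2.32906 − 0.00204·(2.32906 − 2.40000) / (0.00204 − (-0.20897)) = 2.32906 − (-0.00015)/(0.21101) = 2.32975

2.330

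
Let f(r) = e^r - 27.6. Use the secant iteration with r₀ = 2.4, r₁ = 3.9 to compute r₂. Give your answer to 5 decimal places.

f(2.4) = -16.5768236, f(3.9) = 21.8024491
r₂ = 3.9000000 − 21.8024491·(3.9000000 − 2.4000000) / (21.8024491 − (-16.5768236)) = 3.9000000 − (32.7036737)/(38.3792727) = 3.0478819

3.04788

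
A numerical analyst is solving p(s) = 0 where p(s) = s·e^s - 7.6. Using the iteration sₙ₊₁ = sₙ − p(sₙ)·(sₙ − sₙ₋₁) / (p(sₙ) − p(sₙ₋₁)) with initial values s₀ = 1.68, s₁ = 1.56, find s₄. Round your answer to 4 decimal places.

1.5743

p(1.68) = 1.414134, p(1.56) = -0.176239
s₂ = 1.560000 − (-0.176239)·(1.560000 − 1.680000) / (-0.176239 − 1.414134) = 1.560000 − (0.021149)/(-1.590373) = 1.573298
p(1.573298) = -0.012729
s₃ = 1.573298 − (-0.012729)·(1.573298 − 1.560000) / (-0.012729 − (-0.176239)) = 1.573298 − (-0.000169)/(0.163510) = 1.574333
p(1.574333) = 0.000127
s₄ = 1.574333 − 0.000127·(1.574333 − 1.573298) / (0.000127 − (-0.012729)) = 1.574333 − (0.000000)/(0.012856) = 1.574323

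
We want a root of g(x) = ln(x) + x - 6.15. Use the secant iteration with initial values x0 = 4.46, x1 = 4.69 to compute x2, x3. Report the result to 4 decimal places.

4.6199, 4.6197

g(4.46) = -0.194851, g(4.69) = 0.085433
x2 = 4.690000 − 0.085433·(4.690000 − 4.460000) / (0.085433 − (-0.194851)) = 4.690000 − (0.019649)/(0.280284) = 4.619894
g(4.619894) = 0.000266
x3 = 4.619894 − 0.000266·(4.619894 − 4.690000) / (0.000266 − 0.085433) = 4.619894 − (-0.000019)/(-0.085166) = 4.619675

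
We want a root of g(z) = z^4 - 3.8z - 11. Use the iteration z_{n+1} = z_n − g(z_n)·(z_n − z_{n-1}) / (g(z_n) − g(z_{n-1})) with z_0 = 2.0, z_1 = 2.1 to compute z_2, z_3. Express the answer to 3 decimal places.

2.085, 2.086

g(2.0) = -2.60000, g(2.1) = 0.46810
z_2 = 2.10000 − 0.46810·(2.10000 − 2.00000) / (0.46810 − (-2.60000)) = 2.10000 − (0.04681)/(3.06810) = 2.08474
g(2.08474) = -0.03297
z_3 = 2.08474 − (-0.03297)·(2.08474 − 2.10000) / (-0.03297 − 0.46810) = 2.08474 − (0.00050)/(-0.50107) = 2.08575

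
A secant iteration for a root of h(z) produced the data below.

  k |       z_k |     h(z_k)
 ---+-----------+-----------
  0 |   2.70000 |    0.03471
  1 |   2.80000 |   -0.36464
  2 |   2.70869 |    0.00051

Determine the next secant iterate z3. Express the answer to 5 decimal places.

z3 = 2.70869 − 0.00051·(2.70869 − 2.80000) / (0.00051 − (-0.36464))
   = 2.70869 − (-0.0000466)/(0.3651500) = 2.7088175

2.70882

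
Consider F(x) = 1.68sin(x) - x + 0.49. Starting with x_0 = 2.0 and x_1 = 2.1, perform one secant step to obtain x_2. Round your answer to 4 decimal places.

2.0099

F(2.0) = 0.017620, F(2.1) = -0.159808
x_2 = 2.100000 − (-0.159808)·(2.100000 − 2.000000) / (-0.159808 − 0.017620) = 2.100000 − (-0.015981)/(-0.177428) = 2.009931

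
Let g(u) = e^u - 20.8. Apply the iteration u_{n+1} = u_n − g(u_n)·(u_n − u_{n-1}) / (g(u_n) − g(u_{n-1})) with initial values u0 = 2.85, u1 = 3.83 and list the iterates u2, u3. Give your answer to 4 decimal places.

g(2.85) = -3.512218, g(3.83) = 25.262538
u2 = 3.830000 − 25.262538·(3.830000 − 2.850000) / (25.262538 − (-3.512218)) = 3.830000 − (24.757287)/(28.774756) = 2.969618
g(2.969618) = -1.315528
u3 = 2.969618 − (-1.315528)·(2.969618 − 3.830000) / (-1.315528 − 25.262538) = 2.969618 − (1.131857)/(-26.578067) = 3.012204

2.9696, 3.0122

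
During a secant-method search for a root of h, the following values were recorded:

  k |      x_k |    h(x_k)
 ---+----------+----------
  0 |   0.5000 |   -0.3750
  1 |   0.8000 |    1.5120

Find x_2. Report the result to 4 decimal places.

x_2 = 0.8000 − 1.5120·(0.8000 − 0.5000) / (1.5120 − (-0.3750))
   = 0.8000 − (0.453600)/(1.887000) = 0.559618

0.5596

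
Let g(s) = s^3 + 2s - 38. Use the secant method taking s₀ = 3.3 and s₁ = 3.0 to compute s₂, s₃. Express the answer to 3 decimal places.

g(3.3) = 4.53700, g(3.0) = -5.00000
s₂ = 3.00000 − (-5.00000)·(3.00000 − 3.30000) / (-5.00000 − 4.53700) = 3.00000 − (1.50000)/(-9.53700) = 3.15728
g(3.15728) = -0.21229
s₃ = 3.15728 − (-0.21229)·(3.15728 − 3.00000) / (-0.21229 − (-5.00000)) = 3.15728 − (-0.03339)/(4.78771) = 3.16426

3.157, 3.164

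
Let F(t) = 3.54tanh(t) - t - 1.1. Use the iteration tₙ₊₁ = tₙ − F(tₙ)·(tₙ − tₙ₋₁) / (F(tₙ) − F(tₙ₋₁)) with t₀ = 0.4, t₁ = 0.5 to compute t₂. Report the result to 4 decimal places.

0.4812

F(0.4) = -0.154981, F(0.5) = 0.035895
t₂ = 0.500000 − 0.035895·(0.500000 − 0.400000) / (0.035895 − (-0.154981)) = 0.500000 − (0.003589)/(0.190875) = 0.481195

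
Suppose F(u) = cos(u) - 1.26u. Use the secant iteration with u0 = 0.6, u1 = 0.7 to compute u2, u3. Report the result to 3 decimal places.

F(0.6) = 0.06934, F(0.7) = -0.11716
u2 = 0.70000 − (-0.11716)·(0.70000 − 0.60000) / (-0.11716 − 0.06934) = 0.70000 − (-0.01172)/(-0.18649) = 0.63718
F(0.63718) = 0.00093
u3 = 0.63718 − 0.00093·(0.63718 − 0.70000) / (0.00093 − (-0.11716)) = 0.63718 − (-0.00006)/(0.11809) = 0.63767

0.637, 0.638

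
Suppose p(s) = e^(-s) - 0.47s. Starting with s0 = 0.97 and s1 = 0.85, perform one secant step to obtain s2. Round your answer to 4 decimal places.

p(0.97) = -0.076817, p(0.85) = 0.027915
s2 = 0.850000 − 0.027915·(0.850000 − 0.970000) / (0.027915 − (-0.076817)) = 0.850000 − (-0.003350)/(0.104732) = 0.881984

0.8820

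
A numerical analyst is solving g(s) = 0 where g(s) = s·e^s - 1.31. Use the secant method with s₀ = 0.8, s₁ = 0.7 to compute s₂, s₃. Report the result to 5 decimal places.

0.67313, 0.67027

g(0.8) = 0.4704327, g(0.7) = 0.0996269
s₂ = 0.7000000 − 0.0996269·(0.7000000 − 0.8000000) / (0.0996269 − 0.4704327) = 0.7000000 − (-0.0099627)/(-0.3708058) = 0.6731323
g(0.6731323) = 0.0095872
s₃ = 0.6731323 − 0.0095872·(0.6731323 − 0.7000000) / (0.0095872 − 0.0996269) = 0.6731323 − (-0.0002576)/(-0.0900397) = 0.6702715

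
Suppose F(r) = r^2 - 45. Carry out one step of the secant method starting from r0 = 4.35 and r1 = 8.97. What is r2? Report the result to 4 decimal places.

6.3078

F(4.35) = -26.077500, F(8.97) = 35.460900
r2 = 8.970000 − 35.460900·(8.970000 − 4.350000) / (35.460900 − (-26.077500)) = 8.970000 − (163.829358)/(61.538400) = 6.307770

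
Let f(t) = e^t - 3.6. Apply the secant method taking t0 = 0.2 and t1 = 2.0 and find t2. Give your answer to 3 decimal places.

f(0.2) = -2.37860, f(2.0) = 3.78906
t2 = 2.00000 − 3.78906·(2.00000 − 0.20000) / (3.78906 − (-2.37860)) = 2.00000 − (6.82030)/(6.16765) = 0.89418

0.894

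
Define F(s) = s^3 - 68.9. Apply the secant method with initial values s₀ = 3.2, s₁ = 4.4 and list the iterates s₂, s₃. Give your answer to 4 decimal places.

4.0272, 4.0945

F(3.2) = -36.132000, F(4.4) = 16.284000
s₂ = 4.400000 − 16.284000·(4.400000 − 3.200000) / (16.284000 − (-36.132000)) = 4.400000 − (19.540800)/(52.416000) = 4.027198
F(4.027198) = -3.585609
s₃ = 4.027198 − (-3.585609)·(4.027198 − 4.400000) / (-3.585609 − 16.284000) = 4.027198 − (1.336723)/(-19.869609) = 4.094473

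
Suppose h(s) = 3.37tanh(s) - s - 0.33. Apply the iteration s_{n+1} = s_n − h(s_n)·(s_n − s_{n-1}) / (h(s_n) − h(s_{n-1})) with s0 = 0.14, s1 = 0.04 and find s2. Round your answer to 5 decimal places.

h(0.14) = -0.0012585, h(0.04) = -0.2352718
s2 = 0.0400000 − (-0.2352718)·(0.0400000 − 0.1400000) / (-0.2352718 − (-0.0012585)) = 0.0400000 − (0.0235272)/(-0.2340134) = 0.1405378

0.14054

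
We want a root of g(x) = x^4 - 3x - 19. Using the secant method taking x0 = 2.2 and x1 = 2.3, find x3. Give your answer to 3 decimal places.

2.253

g(2.2) = -2.17440, g(2.3) = 2.08410
x2 = 2.30000 − 2.08410·(2.30000 − 2.20000) / (2.08410 − (-2.17440)) = 2.30000 − (0.20841)/(4.25850) = 2.25106
g(2.25106) = -0.07593
x3 = 2.25106 − (-0.07593)·(2.25106 − 2.30000) / (-0.07593 − 2.08410) = 2.25106 − (0.00372)/(-2.16003) = 2.25278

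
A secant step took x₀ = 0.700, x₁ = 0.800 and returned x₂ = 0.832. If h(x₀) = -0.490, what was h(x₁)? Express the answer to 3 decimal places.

-0.119

The secant line through (0.700, -0.490) and (0.800, h(x₁)) crosses zero at x₂ = 0.832.
So (0.700, -0.490), (0.800, h(x₁)), (0.832, 0) are collinear:
h(x₁) = -0.490 · (0.800 − 0.832) / (0.700 − 0.832) = -0.490 · (-0.03200)/(-0.13200) = -0.11879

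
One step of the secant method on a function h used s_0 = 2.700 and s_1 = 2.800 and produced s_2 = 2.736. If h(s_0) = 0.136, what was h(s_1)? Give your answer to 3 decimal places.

-0.242

The secant line through (2.700, 0.136) and (2.800, h(s_1)) crosses zero at s_2 = 2.736.
So (2.700, 0.136), (2.800, h(s_1)), (2.736, 0) are collinear:
h(s_1) = 0.136 · (2.800 − 2.736) / (2.700 − 2.736) = 0.136 · (0.06400)/(-0.03600) = -0.24178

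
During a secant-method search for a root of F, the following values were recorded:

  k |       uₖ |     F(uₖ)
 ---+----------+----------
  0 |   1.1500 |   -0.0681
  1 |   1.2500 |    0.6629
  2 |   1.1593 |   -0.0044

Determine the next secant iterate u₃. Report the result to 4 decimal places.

u₃ = 1.1593 − (-0.0044)·(1.1593 − 1.2500) / (-0.0044 − 0.6629)
   = 1.1593 − (0.000399)/(-0.667300) = 1.159898

1.1599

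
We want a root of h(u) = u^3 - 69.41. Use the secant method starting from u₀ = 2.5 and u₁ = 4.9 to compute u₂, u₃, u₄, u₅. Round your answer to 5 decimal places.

h(2.5) = -53.7850000, h(4.9) = 48.2390000
u₂ = 4.9000000 − 48.2390000·(4.9000000 − 2.5000000) / (48.2390000 − (-53.7850000)) = 4.9000000 − (115.7736000)/(102.0240000) = 3.7652317
h(3.7652317) = -16.0304236
u₃ = 3.7652317 − (-16.0304236)·(3.7652317 − 4.9000000) / (-16.0304236 − 48.2390000) = 3.7652317 − (18.1908164)/(-64.2694236) = 4.0482717
h(4.0482717) = -3.0648845
u₄ = 4.0482717 − (-3.0648845)·(4.0482717 − 3.7652317) / (-3.0648845 − (-16.0304236)) = 4.0482717 − (-0.8674848)/(12.9655391) = 4.1151787
h(4.1151787) = 0.2792968
u₅ = 4.1151787 − 0.2792968·(4.1151787 − 4.0482717) / (0.2792968 − (-3.0648845)) = 4.1151787 − (0.0186869)/(3.3441813) = 4.1095908

3.76523, 4.04827, 4.11518, 4.10959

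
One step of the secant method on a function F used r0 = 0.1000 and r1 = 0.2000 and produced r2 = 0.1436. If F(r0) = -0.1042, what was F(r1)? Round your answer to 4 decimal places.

The secant line through (0.1000, -0.1042) and (0.2000, F(r1)) crosses zero at r2 = 0.1436.
So (0.1000, -0.1042), (0.2000, F(r1)), (0.1436, 0) are collinear:
F(r1) = -0.1042 · (0.2000 − 0.1436) / (0.1000 − 0.1436) = -0.1042 · (0.056400)/(-0.043600) = 0.134791

0.1348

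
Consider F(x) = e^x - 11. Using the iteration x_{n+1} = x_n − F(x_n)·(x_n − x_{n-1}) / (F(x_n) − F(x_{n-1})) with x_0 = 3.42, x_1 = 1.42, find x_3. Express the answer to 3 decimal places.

F(3.42) = 19.56942, F(1.42) = -6.86288
x_2 = 1.42000 − (-6.86288)·(1.42000 − 3.42000) / (-6.86288 − 19.56942) = 1.42000 − (13.72576)/(-26.43229) = 1.93928
F(1.93928) = -4.04626
x_3 = 1.93928 − (-4.04626)·(1.93928 − 1.42000) / (-4.04626 − (-6.86288)) = 1.93928 − (-2.10114)/(2.81662) = 2.68526

2.685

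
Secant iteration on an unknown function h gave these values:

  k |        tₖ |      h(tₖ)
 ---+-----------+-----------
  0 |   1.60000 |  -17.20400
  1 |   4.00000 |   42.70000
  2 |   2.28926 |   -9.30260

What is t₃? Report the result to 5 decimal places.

2.59529

t₃ = 2.28926 − (-9.30260)·(2.28926 − 4.00000) / (-9.30260 − 42.70000)
   = 2.28926 − (15.9143299)/(-52.0026000) = 2.5952895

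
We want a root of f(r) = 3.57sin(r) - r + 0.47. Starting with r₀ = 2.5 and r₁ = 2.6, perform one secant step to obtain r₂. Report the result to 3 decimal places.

2.527

f(2.5) = 0.10655, f(2.6) = -0.28966
r₂ = 2.60000 − (-0.28966)·(2.60000 − 2.50000) / (-0.28966 − 0.10655) = 2.60000 − (-0.02897)/(-0.39621) = 2.52689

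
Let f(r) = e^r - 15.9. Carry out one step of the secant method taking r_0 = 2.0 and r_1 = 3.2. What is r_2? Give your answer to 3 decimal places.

2.596

f(2.0) = -8.51094, f(3.2) = 8.63253
r_2 = 3.20000 − 8.63253·(3.20000 − 2.00000) / (8.63253 − (-8.51094)) = 3.20000 − (10.35904)/(17.14347) = 2.59574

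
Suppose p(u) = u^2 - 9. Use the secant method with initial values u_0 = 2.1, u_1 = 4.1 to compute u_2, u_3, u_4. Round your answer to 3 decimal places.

p(2.1) = -4.59000, p(4.1) = 7.81000
u_2 = 4.10000 − 7.81000·(4.10000 − 2.10000) / (7.81000 − (-4.59000)) = 4.10000 − (15.62000)/(12.40000) = 2.84032
p(2.84032) = -0.93257
u_3 = 2.84032 − (-0.93257)·(2.84032 − 4.10000) / (-0.93257 − 7.81000) = 2.84032 − (1.17473)/(-8.74257) = 2.97469
p(2.97469) = -0.15121
u_4 = 2.97469 − (-0.15121)·(2.97469 − 2.84032) / (-0.15121 − (-0.93257)) = 2.97469 − (-0.02032)/(0.78136) = 3.00069

2.840, 2.975, 3.001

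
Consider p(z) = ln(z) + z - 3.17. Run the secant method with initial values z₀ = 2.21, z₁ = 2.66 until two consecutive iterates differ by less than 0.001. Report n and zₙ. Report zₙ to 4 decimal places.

n = 4, zₙ = 2.3259

p(2.21) = -0.167007, p(2.66) = 0.468326
z₂ = 2.660000 − 0.468326·(0.450000)/(0.635334) = 2.328290;  |Δ| = 0.331710
p(2.328290) = 0.003424
z₃ = 2.328290 − 0.003424·(-0.331710)/(-0.464903) = 2.325847;  |Δ| = 0.002443
p(2.325847) = -0.000069
z₄ = 2.325847 − (-0.000069)·(-0.002443)/(-0.003492) = 2.325895;  |Δ| = 0.000048
|z₄ − z₃| = 0.000048 < 0.001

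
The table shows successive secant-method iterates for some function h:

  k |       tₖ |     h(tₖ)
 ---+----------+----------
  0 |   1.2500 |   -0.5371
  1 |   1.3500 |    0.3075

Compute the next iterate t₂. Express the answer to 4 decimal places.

1.3136

t₂ = 1.3500 − 0.3075·(1.3500 − 1.2500) / (0.3075 − (-0.5371))
   = 1.3500 − (0.030750)/(0.844600) = 1.313592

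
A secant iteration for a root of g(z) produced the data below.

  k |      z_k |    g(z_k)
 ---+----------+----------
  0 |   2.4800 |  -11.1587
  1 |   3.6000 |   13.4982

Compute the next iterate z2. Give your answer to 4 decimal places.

z2 = 3.6000 − 13.4982·(3.6000 − 2.4800) / (13.4982 − (-11.1587))
   = 3.6000 − (15.117984)/(24.656900) = 2.986866

2.9869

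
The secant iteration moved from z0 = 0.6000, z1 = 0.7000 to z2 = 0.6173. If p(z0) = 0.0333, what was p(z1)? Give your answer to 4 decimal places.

-0.1592

The secant line through (0.6000, 0.0333) and (0.7000, p(z1)) crosses zero at z2 = 0.6173.
So (0.6000, 0.0333), (0.7000, p(z1)), (0.6173, 0) are collinear:
p(z1) = 0.0333 · (0.7000 − 0.6173) / (0.6000 − 0.6173) = 0.0333 · (0.082700)/(-0.017300) = -0.159186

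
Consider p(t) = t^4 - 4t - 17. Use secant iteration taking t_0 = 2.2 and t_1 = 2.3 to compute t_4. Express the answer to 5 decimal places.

p(2.2) = -2.3744000, p(2.3) = 1.7841000
t_2 = 2.3000000 − 1.7841000·(2.3000000 − 2.2000000) / (1.7841000 − (-2.3744000)) = 2.3000000 − (0.1784100)/(4.1585000) = 2.2570975
p(2.2570975) = -0.0745701
t_3 = 2.2570975 − (-0.0745701)·(2.2570975 − 2.3000000) / (-0.0745701 − 1.7841000) = 2.2570975 − (0.0031992)/(-1.8586701) = 2.2588188
p(2.2588188) = -0.0021954
t_4 = 2.2588188 − (-0.0021954)·(2.2588188 − 2.2570975) / (-0.0021954 − (-0.0745701)) = 2.2588188 − (-0.0000038)/(0.0723747) = 2.2588710

2.25887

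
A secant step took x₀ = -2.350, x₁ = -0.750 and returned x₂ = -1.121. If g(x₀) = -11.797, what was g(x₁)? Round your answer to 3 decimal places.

3.561

The secant line through (-2.350, -11.797) and (-0.750, g(x₁)) crosses zero at x₂ = -1.121.
So (-2.350, -11.797), (-0.750, g(x₁)), (-1.121, 0) are collinear:
g(x₁) = -11.797 · (-0.750 − (-1.121)) / (-2.350 − (-1.121)) = -11.797 · (0.37100)/(-1.22900) = 3.56118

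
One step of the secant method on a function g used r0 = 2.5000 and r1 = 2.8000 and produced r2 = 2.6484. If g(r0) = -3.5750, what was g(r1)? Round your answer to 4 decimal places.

The secant line through (2.5000, -3.5750) and (2.8000, g(r1)) crosses zero at r2 = 2.6484.
So (2.5000, -3.5750), (2.8000, g(r1)), (2.6484, 0) are collinear:
g(r1) = -3.5750 · (2.8000 − 2.6484) / (2.5000 − 2.6484) = -3.5750 · (0.151600)/(-0.148400) = 3.652089

3.6521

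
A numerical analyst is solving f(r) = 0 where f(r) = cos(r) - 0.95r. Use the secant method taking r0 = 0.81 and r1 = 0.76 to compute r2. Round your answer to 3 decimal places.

0.762

f(0.81) = -0.08000, f(0.76) = 0.00284
r2 = 0.76000 − 0.00284·(0.76000 − 0.81000) / (0.00284 − (-0.08000)) = 0.76000 − (-0.00014)/(0.08284) = 0.76171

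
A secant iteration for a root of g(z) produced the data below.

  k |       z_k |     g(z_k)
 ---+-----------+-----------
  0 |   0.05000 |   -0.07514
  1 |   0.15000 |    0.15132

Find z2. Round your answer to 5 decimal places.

z2 = 0.15000 − 0.15132·(0.15000 − 0.05000) / (0.15132 − (-0.07514))
   = 0.15000 − (0.0151320)/(0.2264600) = 0.0831803

0.08318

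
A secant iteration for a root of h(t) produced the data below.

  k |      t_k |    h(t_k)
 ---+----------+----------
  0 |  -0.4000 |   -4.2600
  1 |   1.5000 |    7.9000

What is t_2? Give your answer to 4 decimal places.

0.2656

t_2 = 1.5000 − 7.9000·(1.5000 − (-0.4000)) / (7.9000 − (-4.2600))
   = 1.5000 − (15.010000)/(12.160000) = 0.265625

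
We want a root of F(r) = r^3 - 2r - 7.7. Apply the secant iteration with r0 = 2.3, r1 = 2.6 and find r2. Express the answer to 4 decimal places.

F(2.3) = -0.133000, F(2.6) = 4.676000
r2 = 2.600000 − 4.676000·(2.600000 − 2.300000) / (4.676000 − (-0.133000)) = 2.600000 − (1.402800)/(4.809000) = 2.308297

2.3083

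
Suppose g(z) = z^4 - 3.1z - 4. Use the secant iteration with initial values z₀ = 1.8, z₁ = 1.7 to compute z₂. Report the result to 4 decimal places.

g(1.8) = 0.917600, g(1.7) = -0.917900
z₂ = 1.700000 − (-0.917900)·(1.700000 − 1.800000) / (-0.917900 − 0.917600) = 1.700000 − (0.091790)/(-1.835500) = 1.750008

1.7500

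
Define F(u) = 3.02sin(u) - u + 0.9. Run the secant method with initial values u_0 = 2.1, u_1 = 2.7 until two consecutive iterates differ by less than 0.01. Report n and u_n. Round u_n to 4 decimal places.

F(2.1) = 1.406892, F(2.7) = -0.509313
u_2 = 2.700000 − (-0.509313)·(0.600000)/(-1.916205) = 2.540525;  |Δ| = 0.159475
F(2.540525) = 0.067357
u_3 = 2.540525 − 0.067357·(-0.159475)/(0.576670) = 2.559152;  |Δ| = 0.018627
F(2.559152) = 0.002041
u_4 = 2.559152 − 0.002041·(0.018627)/(-0.065316) = 2.559734;  |Δ| = 0.000582
|u_4 − u_3| = 0.000582 < 0.01

n = 4, u_n = 2.5597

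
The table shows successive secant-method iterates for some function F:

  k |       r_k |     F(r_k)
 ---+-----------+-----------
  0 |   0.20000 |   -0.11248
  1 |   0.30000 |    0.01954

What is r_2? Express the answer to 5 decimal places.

r_2 = 0.30000 − 0.01954·(0.30000 − 0.20000) / (0.01954 − (-0.11248))
   = 0.30000 − (0.0019540)/(0.1320200) = 0.2851992

0.28520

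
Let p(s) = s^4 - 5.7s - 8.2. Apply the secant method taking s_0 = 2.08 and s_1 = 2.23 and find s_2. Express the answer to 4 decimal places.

p(2.08) = -1.338263, p(2.23) = 3.818734
s_2 = 2.230000 − 3.818734·(2.230000 − 2.080000) / (3.818734 − (-1.338263)) = 2.230000 − (0.572810)/(5.156997) = 2.118926

2.1189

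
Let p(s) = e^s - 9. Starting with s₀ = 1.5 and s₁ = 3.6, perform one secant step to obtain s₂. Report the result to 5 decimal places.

1.79544

p(1.5) = -4.5183109, p(3.6) = 27.5982344
s₂ = 3.6000000 − 27.5982344·(3.6000000 − 1.5000000) / (27.5982344 − (-4.5183109)) = 3.6000000 − (57.9562923)/(32.1165454) = 1.7954382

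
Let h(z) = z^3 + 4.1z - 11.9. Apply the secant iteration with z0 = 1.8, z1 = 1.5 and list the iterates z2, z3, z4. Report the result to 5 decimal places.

h(1.8) = 1.3120000, h(1.5) = -2.3750000
z2 = 1.5000000 − (-2.3750000)·(1.5000000 − 1.8000000) / (-2.3750000 − 1.3120000) = 1.5000000 − (0.7125000)/(-3.6870000) = 1.6932465
h(1.6932465) = -0.1030094
z3 = 1.6932465 − (-0.1030094)·(1.6932465 − 1.5000000) / (-0.1030094 − (-2.3750000)) = 1.6932465 − (-0.0199062)/(2.2719906) = 1.7020081
h(1.7020081) = 0.0086642
z4 = 1.7020081 − 0.0086642·(1.7020081 − 1.6932465) / (0.0086642 − (-0.1030094)) = 1.7020081 − (0.0000759)/(0.1116735) = 1.7013283

1.69325, 1.70201, 1.70133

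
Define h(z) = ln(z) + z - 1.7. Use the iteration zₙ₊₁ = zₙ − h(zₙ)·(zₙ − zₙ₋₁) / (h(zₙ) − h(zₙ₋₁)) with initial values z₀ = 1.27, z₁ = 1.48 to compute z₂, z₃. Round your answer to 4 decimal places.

h(1.27) = -0.190983, h(1.48) = 0.172042
z₂ = 1.480000 − 0.172042·(1.480000 − 1.270000) / (0.172042 − (-0.190983)) = 1.480000 − (0.036129)/(0.363025) = 1.380478
h(1.380478) = 0.002909
z₃ = 1.380478 − 0.002909·(1.380478 − 1.480000) / (0.002909 − 0.172042) = 1.380478 − (-0.000289)/(-0.169134) = 1.378767

1.3805, 1.3788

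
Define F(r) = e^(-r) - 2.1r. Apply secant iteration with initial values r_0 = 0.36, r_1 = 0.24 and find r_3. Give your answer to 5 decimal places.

F(0.36) = -0.0583237, F(0.24) = 0.2826279
r_2 = 0.2400000 − 0.2826279·(0.2400000 − 0.3600000) / (0.2826279 − (-0.0583237)) = 0.2400000 − (-0.0339153)/(0.3409515) = 0.3394726
F(0.3394726) = -0.0007467
r_3 = 0.3394726 − (-0.0007467)·(0.3394726 − 0.2400000) / (-0.0007467 − 0.2826279) = 0.3394726 − (-0.0000743)/(-0.2833746) = 0.3392105

0.33921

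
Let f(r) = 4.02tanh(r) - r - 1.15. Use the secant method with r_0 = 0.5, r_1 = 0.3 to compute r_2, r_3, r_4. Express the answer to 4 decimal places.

0.4146, 0.4096, 0.4093

f(0.5) = 0.207711, f(0.3) = -0.278923
r_2 = 0.300000 − (-0.278923)·(0.300000 − 0.500000) / (-0.278923 − 0.207711) = 0.300000 − (0.055785)/(-0.486634) = 0.414634
f(0.414634) = 0.012814
r_3 = 0.414634 − 0.012814·(0.414634 − 0.300000) / (0.012814 − (-0.278923)) = 0.414634 − (0.001469)/(0.291737) = 0.409599
f(0.409599) = 0.000691
r_4 = 0.409599 − 0.000691·(0.409599 − 0.414634) / (0.000691 − 0.012814) = 0.409599 − (-0.000003)/(-0.012123) = 0.409312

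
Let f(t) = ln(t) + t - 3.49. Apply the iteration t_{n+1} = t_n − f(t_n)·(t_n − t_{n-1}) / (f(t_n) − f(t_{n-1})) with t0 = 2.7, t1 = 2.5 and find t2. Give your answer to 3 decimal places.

f(2.7) = 0.20325, f(2.5) = -0.07371
t2 = 2.50000 − (-0.07371)·(2.50000 − 2.70000) / (-0.07371 − 0.20325) = 2.50000 − (0.01474)/(-0.27696) = 2.55323

2.553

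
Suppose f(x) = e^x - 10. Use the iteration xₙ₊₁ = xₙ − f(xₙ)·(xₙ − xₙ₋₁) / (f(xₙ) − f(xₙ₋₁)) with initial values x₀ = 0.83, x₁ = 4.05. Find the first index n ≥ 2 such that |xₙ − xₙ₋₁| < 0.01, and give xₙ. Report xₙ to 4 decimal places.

n = 8, xₙ = 2.3025

f(0.83) = -7.706681, f(4.05) = 47.397457
x₂ = 4.050000 − 47.397457·(3.220000)/(55.104138) = 1.280338;  |Δ| = 2.769662
f(1.280338) = -6.402143
x₃ = 1.280338 − (-6.402143)·(-2.769662)/(-53.799600) = 1.609928;  |Δ| = 0.329589
f(1.609928) = -4.997550
x₄ = 1.609928 − (-4.997550)·(0.329589)/(1.404592) = 2.782609;  |Δ| = 1.172681
f(2.782609) = 6.161127
x₅ = 2.782609 − 6.161127·(1.172681)/(11.158678) = 2.135127;  |Δ| = 0.647482
f(2.135127) = -1.541877
x₆ = 2.135127 − (-1.541877)·(-0.647482)/(-7.703004) = 2.264731;  |Δ| = 0.129604
f(2.264731) = -0.371467
x₇ = 2.264731 − (-0.371467)·(0.129604)/(1.170410) = 2.305865;  |Δ| = 0.041134
f(2.305865) = 0.032850
x₈ = 2.305865 − 0.032850·(0.041134)/(0.404317) = 2.302523;  |Δ| = 0.003342
|x₈ − x₇| = 0.003342 < 0.01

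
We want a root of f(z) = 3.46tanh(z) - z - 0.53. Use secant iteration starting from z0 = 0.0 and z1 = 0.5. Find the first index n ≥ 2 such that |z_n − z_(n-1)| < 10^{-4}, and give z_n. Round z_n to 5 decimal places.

f(0.0) = -0.5300000, f(0.5) = 0.5689254
z2 = 0.5000000 − 0.5689254·(0.5000000)/(1.0989254) = 0.2411447;  |Δ| = 0.2588553
f(0.2411447) = 0.0474105
z3 = 0.2411447 − 0.0474105·(-0.2588553)/(-0.5215148) = 0.2176123;  |Δ| = 0.0235324
f(0.2176123) = -0.0063380
z4 = 0.2176123 − (-0.0063380)·(-0.0235324)/(-0.0537485) = 0.2203872;  |Δ| = 0.0027749
f(0.2203872) = 0.0000422
z5 = 0.2203872 − 0.0000422·(0.0027749)/(0.0063801) = 0.2203689;  |Δ| = 0.0000183
|z5 − z4| = 0.0000183 < 10^{-4}

n = 5, z_n = 0.22037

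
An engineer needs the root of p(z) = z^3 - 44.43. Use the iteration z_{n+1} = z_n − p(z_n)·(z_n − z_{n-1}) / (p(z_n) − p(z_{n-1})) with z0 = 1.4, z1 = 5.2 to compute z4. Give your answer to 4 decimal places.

p(1.4) = -41.686000, p(5.2) = 96.178000
z2 = 5.200000 − 96.178000·(5.200000 − 1.400000) / (96.178000 − (-41.686000)) = 5.200000 − (365.476400)/(137.864000) = 2.549008
p(2.549008) = -27.867974
z3 = 2.549008 − (-27.867974)·(2.549008 − 5.200000) / (-27.867974 − 96.178000) = 2.549008 − (73.877785)/(-124.045974) = 3.144575
p(3.144575) = -13.335321
z4 = 3.144575 − (-13.335321)·(3.144575 − 2.549008) / (-13.335321 − (-27.867974)) = 3.144575 − (-7.942088)/(14.532653) = 3.691075

3.6911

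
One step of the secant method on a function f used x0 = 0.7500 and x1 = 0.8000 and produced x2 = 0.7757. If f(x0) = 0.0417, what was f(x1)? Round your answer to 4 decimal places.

-0.0394

The secant line through (0.7500, 0.0417) and (0.8000, f(x1)) crosses zero at x2 = 0.7757.
So (0.7500, 0.0417), (0.8000, f(x1)), (0.7757, 0) are collinear:
f(x1) = 0.0417 · (0.8000 − 0.7757) / (0.7500 − 0.7757) = 0.0417 · (0.024300)/(-0.025700) = -0.039428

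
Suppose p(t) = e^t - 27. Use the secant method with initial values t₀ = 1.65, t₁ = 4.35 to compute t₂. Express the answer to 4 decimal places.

p(1.65) = -21.793020, p(4.35) = 50.478463
t₂ = 4.350000 − 50.478463·(4.350000 − 1.650000) / (50.478463 − (-21.793020)) = 4.350000 − (136.291850)/(72.271483) = 2.464168

2.4642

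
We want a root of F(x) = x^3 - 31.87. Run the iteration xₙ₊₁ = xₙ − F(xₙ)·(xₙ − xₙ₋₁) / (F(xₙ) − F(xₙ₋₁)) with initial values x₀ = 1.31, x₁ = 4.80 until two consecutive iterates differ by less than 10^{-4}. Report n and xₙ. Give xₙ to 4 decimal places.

n = 8, xₙ = 3.1705

F(1.31) = -29.621909, F(4.80) = 78.722000
x₂ = 4.800000 − 78.722000·(3.490000)/(108.343909) = 2.264188;  |Δ| = 2.535812
F(2.264188) = -20.262532
x₃ = 2.264188 − (-20.262532)·(-2.535812)/(-98.984532) = 2.783279;  |Δ| = 0.519091
F(2.783279) = -10.308935
x₄ = 2.783279 − (-10.308935)·(0.519091)/(9.953598) = 3.320901;  |Δ| = 0.537622
F(3.320901) = 4.754173
x₅ = 3.320901 − 4.754173·(0.537622)/(15.063108) = 3.151218;  |Δ| = 0.169683
F(3.151218) = -0.577842
x₆ = 3.151218 − (-0.577842)·(-0.169683)/(-5.332015) = 3.169607;  |Δ| = 0.018389
F(3.169607) = -0.026824
x₇ = 3.169607 − (-0.026824)·(0.018389)/(0.551017) = 3.170502;  |Δ| = 0.000895
F(3.170502) = 0.000164
x₈ = 3.170502 − 0.000164·(0.000895)/(0.026988) = 3.170497;  |Δ| = 0.000005
|x₈ − x₇| = 0.000005 < 10^{-4}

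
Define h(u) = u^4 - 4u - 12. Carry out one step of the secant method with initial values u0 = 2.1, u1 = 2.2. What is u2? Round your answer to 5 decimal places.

h(2.1) = -0.9519000, h(2.2) = 2.6256000
u2 = 2.2000000 − 2.6256000·(2.2000000 − 2.1000000) / (2.6256000 − (-0.9519000)) = 2.2000000 − (0.2625600)/(3.5775000) = 2.1266080

2.12661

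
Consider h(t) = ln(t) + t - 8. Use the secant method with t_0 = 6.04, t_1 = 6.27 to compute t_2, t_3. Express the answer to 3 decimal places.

h(6.04) = -0.16160, h(6.27) = 0.10578
t_2 = 6.27000 − 0.10578·(6.27000 − 6.04000) / (0.10578 − (-0.16160)) = 6.27000 − (0.02433)/(0.26737) = 6.17901
h(6.17901) = 0.00017
t_3 = 6.17901 − 0.00017·(6.17901 − 6.27000) / (0.00017 − 0.10578) = 6.17901 − (-0.00002)/(-0.10561) = 6.17887

6.179, 6.179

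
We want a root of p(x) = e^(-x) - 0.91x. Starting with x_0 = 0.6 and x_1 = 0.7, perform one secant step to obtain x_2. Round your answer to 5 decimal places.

0.60196

p(0.6) = 0.0028116, p(0.7) = -0.1404147
x_2 = 0.7000000 − (-0.1404147)·(0.7000000 − 0.6000000) / (-0.1404147 − 0.0028116) = 0.7000000 − (-0.0140415)/(-0.1432263) = 0.6019631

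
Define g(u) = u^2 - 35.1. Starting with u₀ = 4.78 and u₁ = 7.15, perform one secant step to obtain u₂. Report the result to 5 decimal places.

5.80696

g(4.78) = -12.2516000, g(7.15) = 16.0225000
u₂ = 7.1500000 − 16.0225000·(7.1500000 − 4.7800000) / (16.0225000 − (-12.2516000)) = 7.1500000 − (37.9733250)/(28.2741000) = 5.8069573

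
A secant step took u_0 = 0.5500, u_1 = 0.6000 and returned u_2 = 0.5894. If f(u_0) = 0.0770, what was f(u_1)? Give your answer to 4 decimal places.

The secant line through (0.5500, 0.0770) and (0.6000, f(u_1)) crosses zero at u_2 = 0.5894.
So (0.5500, 0.0770), (0.6000, f(u_1)), (0.5894, 0) are collinear:
f(u_1) = 0.0770 · (0.6000 − 0.5894) / (0.5500 − 0.5894) = 0.0770 · (0.010600)/(-0.039400) = -0.020716

-0.0207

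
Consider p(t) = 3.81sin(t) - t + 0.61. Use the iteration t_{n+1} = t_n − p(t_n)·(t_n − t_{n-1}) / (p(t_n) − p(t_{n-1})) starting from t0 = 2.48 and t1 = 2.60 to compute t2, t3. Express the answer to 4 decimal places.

p(2.48) = 0.470766, p(2.60) = -0.025940
t2 = 2.600000 − (-0.025940)·(2.600000 − 2.480000) / (-0.025940 − 0.470766) = 2.600000 − (-0.003113)/(-0.496706) = 2.593733
p(2.593733) = 0.000748
t3 = 2.593733 − 0.000748·(2.593733 − 2.600000) / (0.000748 − (-0.025940)) = 2.593733 − (-0.000005)/(0.026688) = 2.593909

2.5937, 2.5939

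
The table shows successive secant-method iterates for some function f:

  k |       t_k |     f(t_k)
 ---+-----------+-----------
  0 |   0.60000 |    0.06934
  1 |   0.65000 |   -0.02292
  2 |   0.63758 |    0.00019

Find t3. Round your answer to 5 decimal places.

0.63768

t3 = 0.63758 − 0.00019·(0.63758 − 0.65000) / (0.00019 − (-0.02292))
   = 0.63758 − (-0.0000024)/(0.0231100) = 0.6376821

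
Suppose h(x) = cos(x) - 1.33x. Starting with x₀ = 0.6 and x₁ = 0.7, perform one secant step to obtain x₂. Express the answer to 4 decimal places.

0.6141

h(0.6) = 0.027336, h(0.7) = -0.166158
x₂ = 0.700000 − (-0.166158)·(0.700000 − 0.600000) / (-0.166158 − 0.027336) = 0.700000 − (-0.016616)/(-0.193493) = 0.614127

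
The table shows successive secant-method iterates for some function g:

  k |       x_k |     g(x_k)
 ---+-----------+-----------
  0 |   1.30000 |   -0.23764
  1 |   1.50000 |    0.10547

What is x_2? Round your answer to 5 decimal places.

x_2 = 1.50000 − 0.10547·(1.50000 − 1.30000) / (0.10547 − (-0.23764))
   = 1.50000 − (0.0210940)/(0.3431100) = 1.4385212

1.43852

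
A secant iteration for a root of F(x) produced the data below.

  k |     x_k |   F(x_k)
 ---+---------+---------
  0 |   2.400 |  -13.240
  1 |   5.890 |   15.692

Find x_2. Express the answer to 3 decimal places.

x_2 = 5.890 − 15.692·(5.890 − 2.400) / (15.692 − (-13.240))
   = 5.890 − (54.76508)/(28.93200) = 3.99711

3.997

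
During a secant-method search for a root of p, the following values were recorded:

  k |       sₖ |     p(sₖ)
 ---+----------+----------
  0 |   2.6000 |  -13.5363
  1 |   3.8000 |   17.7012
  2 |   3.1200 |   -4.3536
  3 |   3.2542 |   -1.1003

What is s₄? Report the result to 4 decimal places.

s₄ = 3.2542 − (-1.1003)·(3.2542 − 3.1200) / (-1.1003 − (-4.3536))
   = 3.2542 − (-0.147660)/(3.253300) = 3.299588

3.2996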